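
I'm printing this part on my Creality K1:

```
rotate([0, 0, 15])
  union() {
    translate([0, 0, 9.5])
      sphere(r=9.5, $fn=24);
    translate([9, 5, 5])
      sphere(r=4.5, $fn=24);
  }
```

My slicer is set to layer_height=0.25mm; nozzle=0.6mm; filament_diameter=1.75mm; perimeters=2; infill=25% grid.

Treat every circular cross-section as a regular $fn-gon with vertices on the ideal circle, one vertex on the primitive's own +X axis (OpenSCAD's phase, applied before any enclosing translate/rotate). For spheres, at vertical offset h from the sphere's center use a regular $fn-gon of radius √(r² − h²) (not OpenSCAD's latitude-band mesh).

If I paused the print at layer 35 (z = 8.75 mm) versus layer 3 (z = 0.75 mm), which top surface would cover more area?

layer 35 (z = 8.75 mm)

Layer 35 (z = 8.75): the r=9.5 sphere slices to a regular 24-gon of circumradius 9.470 (√(r²−h²) with h=0.75 from center) (area = (24/2)·9.470²·sin(360°/24) = 278.55 mm²); the sphere at (9, 5): section is a regular 24-gon, circumradius = √(r²−h²) = √(4.5²−3.75²) = 2.487 (area = (24/2)·2.487²·sin(360°/24) = 19.22 mm²); Taking the union: the regions partially overlap — summed areas 297.77 mm² minus the doubly-counted overlap 4.93 mm² gives 292.84 mm² — area = 292.84 mm²; (whole slice rotated 15° about Z — lengths, areas and connectivity unchanged). So its area = 292.84 mm². Layer 3 (z = 0.75): the r=9.5 sphere slices to a regular 24-gon of circumradius 3.700 (√(r²−h²) with h=8.75 from center) (area = (24/2)·3.700²·sin(360°/24) = 42.51 mm²); the r=4.5 sphere at (9, 5) slices to a regular 24-gon of circumradius 1.479 (√(r²−h²) with h=4.25 from center) (area = (24/2)·1.479²·sin(360°/24) = 6.79 mm²); Merging all regions: the 2 present regions are separate (no shared area or edge), so areas and boundary lengths simply add and each stays a separate island — area = 49.31 mm²; (whole slice rotated 15° about Z — lengths, areas and connectivity unchanged). So its area = 49.31 mm². Layer 35 is larger (292.84 vs 49.31 mm²).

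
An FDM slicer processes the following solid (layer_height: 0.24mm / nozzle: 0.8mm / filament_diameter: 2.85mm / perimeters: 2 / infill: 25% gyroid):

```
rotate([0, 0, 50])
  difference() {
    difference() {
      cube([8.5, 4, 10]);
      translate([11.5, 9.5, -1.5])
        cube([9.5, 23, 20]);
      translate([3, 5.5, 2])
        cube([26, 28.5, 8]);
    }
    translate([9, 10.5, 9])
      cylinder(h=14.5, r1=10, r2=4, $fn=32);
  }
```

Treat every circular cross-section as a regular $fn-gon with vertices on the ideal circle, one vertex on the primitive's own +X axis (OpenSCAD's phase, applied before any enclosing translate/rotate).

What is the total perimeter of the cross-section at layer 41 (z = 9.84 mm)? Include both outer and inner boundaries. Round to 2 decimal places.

22.79 mm

At z = 9.84 mm: the cube is present — its section is the full 8.5×4 rectangle (perimeter 25.00 mm); the cube at (11.5, 9.5) is present — its section is the full 9.5×23 rectangle (perimeter 65.00 mm); the cube at (3, 5.5) (footprint 26×28.5) is included at this height (perimeter 109.00 mm); Subtracting the remaining from the first: starting from the 8.5×4 cube, the 9.5×23 cube at (11.5, 9.5) misses the remaining region (no effect); the 26×28.5 cube at (3, 5.5) misses the remaining region (no effect) — boundary = 25.00 mm; the cone at (9, 10.5) (r1=10→r2=4) has section circumradius 9.652 here — a regular 32-gon (perimeter = 2·32·9.652·sin(180°/32) = 60.55 mm); Subtracting the remaining from the first: starting from the result so far, the cone at (9, 10.5) partially overlaps it — only the 13.76 mm² overlap (of its 290.82 mm²) is removed, clipping the outline — boundary = 22.79 mm; (rotated 50° about Z; rotation is an isometry so areas/perimeters/island counts are preserved). Overall, the cross-section is a single solid region. Total boundary length (outer) = 22.79 mm.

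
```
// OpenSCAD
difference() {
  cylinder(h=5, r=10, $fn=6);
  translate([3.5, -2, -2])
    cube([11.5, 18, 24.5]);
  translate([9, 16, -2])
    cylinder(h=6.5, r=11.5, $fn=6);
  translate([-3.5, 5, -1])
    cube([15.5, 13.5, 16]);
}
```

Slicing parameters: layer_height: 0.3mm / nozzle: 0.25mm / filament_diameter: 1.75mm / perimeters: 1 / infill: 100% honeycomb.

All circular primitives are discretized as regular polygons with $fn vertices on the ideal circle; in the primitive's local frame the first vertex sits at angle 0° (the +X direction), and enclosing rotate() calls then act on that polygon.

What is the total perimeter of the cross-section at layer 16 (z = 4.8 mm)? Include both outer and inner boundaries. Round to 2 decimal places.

At z = 4.8 mm: the r=10 cylinder contributes a regular 6-gon of circumradius 10 (perimeter = 2·6·10.000·sin(180°/6) = 60.00 mm); the cube at (3.5, -2) (footprint 11.5×18) is included at this height (perimeter 59.00 mm); the cylinder at (9, 16) is not intersected at this z (z outside [-2, 4.5]); the cube at (-3.5, 5) (footprint 15.5×13.5) is included at this height (perimeter 58.00 mm); After the difference (first − rest): starting from the r=10 cylinder, the 11.5×18 cube at (3.5, -2) partially overlaps it — only the 46.49 mm² overlap (of its 207.00 mm²) is removed, clipping the outline; the 15.5×13.5 cube at (-3.5, 5) partially overlaps it — only the 25.62 mm² overlap (of its 209.25 mm²) is removed, clipping the outline — boundary = 62.20 mm. Overall, the cross-section is a single solid region. Total boundary length (outer) = 62.20 mm.

62.20 mm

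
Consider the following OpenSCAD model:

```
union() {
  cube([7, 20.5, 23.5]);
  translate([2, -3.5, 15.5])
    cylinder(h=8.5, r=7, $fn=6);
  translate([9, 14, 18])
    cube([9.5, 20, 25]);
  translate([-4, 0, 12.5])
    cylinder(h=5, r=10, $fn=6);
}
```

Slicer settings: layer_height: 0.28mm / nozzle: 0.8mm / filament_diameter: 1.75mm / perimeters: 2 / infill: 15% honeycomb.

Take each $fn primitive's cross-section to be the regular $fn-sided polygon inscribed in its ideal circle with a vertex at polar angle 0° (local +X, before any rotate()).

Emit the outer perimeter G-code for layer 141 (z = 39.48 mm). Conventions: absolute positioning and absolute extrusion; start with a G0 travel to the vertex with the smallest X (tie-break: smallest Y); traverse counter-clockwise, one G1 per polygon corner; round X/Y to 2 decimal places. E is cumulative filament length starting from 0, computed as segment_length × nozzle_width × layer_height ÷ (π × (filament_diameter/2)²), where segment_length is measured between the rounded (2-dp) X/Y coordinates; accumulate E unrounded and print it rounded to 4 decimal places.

At z = 39.48 mm: the cube is not intersected at this z (z outside [0, 23.5]); the cylinder at (2, -3.5) is absent (z outside [15.5, 24]); the cube at (9, 14) (footprint 9.5×20) is included at this height; the cylinder at (-4, 0) is not intersected at this z (z outside [12.5, 17.5]); Merging all regions: only the 9.5×20 cube at (9, 14) is present, so the union is just that shape — 1 connected region. The outline is a single polygon with 4 vertices. Extrusion per mm of travel: 0.8 × 0.28 / (π × 0.875²) = 0.093128. Accumulating E over each segment gives final E = 5.4946.

G0 X9.00 Y14.00 Z39.48
G1 X18.50 Y14.00 E0.8847
G1 X18.50 Y34.00 E2.7473
G1 X9.00 Y34.00 E3.6320
G1 X9.00 Y14.00 E5.4946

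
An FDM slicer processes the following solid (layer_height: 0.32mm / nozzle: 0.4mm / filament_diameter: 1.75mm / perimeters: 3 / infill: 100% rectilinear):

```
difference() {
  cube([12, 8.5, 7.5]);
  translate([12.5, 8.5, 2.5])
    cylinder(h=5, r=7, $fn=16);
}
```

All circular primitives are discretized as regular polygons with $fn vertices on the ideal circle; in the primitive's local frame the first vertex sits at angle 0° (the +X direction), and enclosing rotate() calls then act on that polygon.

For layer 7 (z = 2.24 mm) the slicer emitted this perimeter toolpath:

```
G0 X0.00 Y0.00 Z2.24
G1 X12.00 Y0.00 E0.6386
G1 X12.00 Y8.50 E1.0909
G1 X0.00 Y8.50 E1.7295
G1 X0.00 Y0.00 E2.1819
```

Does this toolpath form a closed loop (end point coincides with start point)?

yes

Start point (G0): (0.00, 0.00). End point (last G1): the path returns to the start — closed.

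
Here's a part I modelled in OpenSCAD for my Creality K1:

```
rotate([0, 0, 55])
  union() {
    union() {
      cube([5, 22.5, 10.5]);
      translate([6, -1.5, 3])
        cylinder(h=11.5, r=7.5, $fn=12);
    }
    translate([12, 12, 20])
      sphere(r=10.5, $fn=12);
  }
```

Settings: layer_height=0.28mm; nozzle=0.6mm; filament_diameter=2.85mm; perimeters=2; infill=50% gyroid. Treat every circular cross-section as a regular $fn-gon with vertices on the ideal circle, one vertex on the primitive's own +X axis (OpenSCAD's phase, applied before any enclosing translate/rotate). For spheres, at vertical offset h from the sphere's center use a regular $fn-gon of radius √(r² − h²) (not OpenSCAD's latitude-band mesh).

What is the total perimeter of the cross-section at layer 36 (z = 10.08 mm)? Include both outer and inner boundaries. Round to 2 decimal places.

103.46 mm

At z = 10.08 mm: the cube is present — its section is the full 5×22.5 rectangle (perimeter 55.00 mm); the r=7.5 cylinder at (6, -1.5) gives a regular 12-gon of circumradius 7.5 (constant along its height) (perimeter = 2·12·7.500·sin(180°/12) = 46.59 mm); Taking the union: the regions partially overlap (shared area 23.46 mm²), so the edge portions inside another operand are dropped and the merged outline is re-measured after clipping — boundary = 82.08 mm; the sphere at (12, 12): section is a regular 12-gon, circumradius = √(r²−h²) = √(10.5²−9.92²) = 3.441 (perimeter = 2·12·3.441·sin(180°/12) = 21.38 mm); Taking the union: the 2 present regions are separate (no shared area or edge), so areas and boundary lengths simply add and each stays a separate island — boundary = 103.46 mm; (whole slice rotated 55° about Z — lengths, areas and connectivity unchanged). Overall, the cross-section has 2 separate islands. Total boundary length (outer) = 103.46 mm.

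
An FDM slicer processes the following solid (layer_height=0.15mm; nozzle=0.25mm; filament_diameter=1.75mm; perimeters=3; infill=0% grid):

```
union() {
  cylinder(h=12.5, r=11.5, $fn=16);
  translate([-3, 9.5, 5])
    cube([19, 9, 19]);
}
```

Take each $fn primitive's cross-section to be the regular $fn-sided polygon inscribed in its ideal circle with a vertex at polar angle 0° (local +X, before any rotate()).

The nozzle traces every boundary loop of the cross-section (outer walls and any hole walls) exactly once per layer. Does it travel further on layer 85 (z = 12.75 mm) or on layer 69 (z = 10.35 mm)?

layer 69 (z = 10.35 mm)

Layer 85 (z = 12.75): the cylinder is absent (z outside [0, 12.5]); the cube at (-3, 9.5) is present — its section is the full 19×9 rectangle (perimeter 56.00 mm); Taking the union: only the 19×9 cube at (-3, 9.5) is present, so the union is just that shape — boundary = 56.00 mm. So its perimeter = 56.00 mm. Layer 69 (z = 10.35): the r=11.5 cylinder gives a regular 16-gon of circumradius 11.5 (constant along its height) (perimeter = 2·16·11.500·sin(180°/16) = 71.79 mm); the cube at (-3, 9.5) (footprint 19×9) is included at this height (perimeter 56.00 mm); Combining (union): the regions partially overlap (shared area 12.93 mm²), so the edge portions inside another operand are dropped and the merged outline is re-measured after clipping — boundary = 107.74 mm. So its perimeter = 107.74 mm. Layer 69 is larger (107.74 vs 56.00 mm).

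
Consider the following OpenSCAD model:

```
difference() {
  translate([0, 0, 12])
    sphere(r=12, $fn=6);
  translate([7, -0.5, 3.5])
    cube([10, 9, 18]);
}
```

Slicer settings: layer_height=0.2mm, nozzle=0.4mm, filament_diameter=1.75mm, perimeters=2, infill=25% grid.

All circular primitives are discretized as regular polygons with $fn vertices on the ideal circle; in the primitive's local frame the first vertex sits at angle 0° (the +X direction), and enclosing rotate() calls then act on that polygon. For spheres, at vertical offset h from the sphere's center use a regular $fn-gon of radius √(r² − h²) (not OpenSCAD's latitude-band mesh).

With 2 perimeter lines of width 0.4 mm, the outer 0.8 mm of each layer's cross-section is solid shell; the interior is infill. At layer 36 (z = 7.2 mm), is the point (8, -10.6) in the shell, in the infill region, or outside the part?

outside

At z = 7.2 mm: the r=12 sphere slices to a regular 6-gon of circumradius 10.998 (√(r²−h²) with h=4.8 from center); the 10×9 cube at (7, -0.5) contributes its full rectangle; After the difference (first − rest): starting from the r=12 sphere, the 10×9 cube at (7, -0.5) partially overlaps it — only the 15.77 mm² overlap (of its 90.00 mm²) is removed, clipping the outline — 1 connected region. Overall, the cross-section is a single solid region. The nearest boundary edge runs (10.71, -0.50)→(5.50, -9.52); distance from the point to it = 2.70 mm. The point is not inside any of the regions above, so it lies outside the cross-section (2.70 mm from the nearest boundary).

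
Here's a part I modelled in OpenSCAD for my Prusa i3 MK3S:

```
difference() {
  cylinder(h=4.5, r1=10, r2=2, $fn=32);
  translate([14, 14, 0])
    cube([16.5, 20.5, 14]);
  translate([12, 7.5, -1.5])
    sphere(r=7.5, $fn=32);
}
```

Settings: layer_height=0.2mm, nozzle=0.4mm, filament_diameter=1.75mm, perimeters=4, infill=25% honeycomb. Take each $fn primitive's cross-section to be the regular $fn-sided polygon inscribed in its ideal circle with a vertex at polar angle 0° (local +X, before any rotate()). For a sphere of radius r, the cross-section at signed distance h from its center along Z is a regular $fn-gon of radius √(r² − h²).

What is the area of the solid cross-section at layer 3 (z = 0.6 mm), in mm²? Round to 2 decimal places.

At z = 0.6 mm: the cone contributes a regular 32-gon of circumradius 8.933 (interpolated between r1=10 and r2=2 at t=0.133) (area = (32/2)·8.933²·sin(360°/32) = 249.11 mm²); the cube at (14, 14) (footprint 16.5×20.5) is included at this height (area 338.25 mm²); the sphere at (12, 7.5): section is a regular 32-gon, circumradius = √(r²−h²) = √(7.5²−2.1²) = 7.200 (area = (32/2)·7.200²·sin(360°/32) = 161.82 mm²); After the difference (first − rest): starting from the cone (249.11 mm²), the 16.5×20.5 cube at (14, 14) misses the remaining region (no effect); the r=7.5 sphere at (12, 7.5) partially overlaps it — only the 9.89 mm² overlap (of its 161.82 mm²) is removed, clipping the outline — area = 239.21 mm². Overall, the cross-section is a single solid region. Net area = 239.21 mm².

239.21 mm²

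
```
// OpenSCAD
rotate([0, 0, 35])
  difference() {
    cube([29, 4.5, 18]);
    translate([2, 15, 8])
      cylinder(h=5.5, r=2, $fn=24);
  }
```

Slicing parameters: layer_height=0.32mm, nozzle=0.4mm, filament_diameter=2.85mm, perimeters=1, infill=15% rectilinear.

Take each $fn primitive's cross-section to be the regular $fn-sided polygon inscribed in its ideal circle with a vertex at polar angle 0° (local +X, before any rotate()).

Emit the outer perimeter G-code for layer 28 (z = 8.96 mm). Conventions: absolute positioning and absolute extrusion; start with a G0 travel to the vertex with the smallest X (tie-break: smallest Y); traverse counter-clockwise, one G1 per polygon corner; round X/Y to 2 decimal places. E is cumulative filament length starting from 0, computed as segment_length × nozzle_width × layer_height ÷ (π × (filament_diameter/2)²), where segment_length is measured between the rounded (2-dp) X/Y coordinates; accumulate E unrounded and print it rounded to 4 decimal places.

At z = 8.96 mm: the cube is present — its section is the full 29×4.5 rectangle; the r=2 cylinder at (2, 15) gives a regular 24-gon of circumradius 2 (constant along its height); Taking the first minus the rest: starting from the 29×4.5 cube, the r=2 cylinder at (2, 15) misses the remaining region (no effect) — 1 connected region; (whole slice rotated 35° about Z — lengths, areas and connectivity unchanged). The outline is a single polygon with 4 vertices. Extrusion per mm of travel: 0.4 × 0.32 / (π × 1.425²) = 0.020065. Accumulating E over each segment gives final E = 1.3444.

G0 X-2.58 Y3.69 Z8.96
G1 X0.00 Y0.00 E0.0903
G1 X23.76 Y16.63 E0.6722
G1 X21.17 Y20.32 E0.7627
G1 X-2.58 Y3.69 E1.3444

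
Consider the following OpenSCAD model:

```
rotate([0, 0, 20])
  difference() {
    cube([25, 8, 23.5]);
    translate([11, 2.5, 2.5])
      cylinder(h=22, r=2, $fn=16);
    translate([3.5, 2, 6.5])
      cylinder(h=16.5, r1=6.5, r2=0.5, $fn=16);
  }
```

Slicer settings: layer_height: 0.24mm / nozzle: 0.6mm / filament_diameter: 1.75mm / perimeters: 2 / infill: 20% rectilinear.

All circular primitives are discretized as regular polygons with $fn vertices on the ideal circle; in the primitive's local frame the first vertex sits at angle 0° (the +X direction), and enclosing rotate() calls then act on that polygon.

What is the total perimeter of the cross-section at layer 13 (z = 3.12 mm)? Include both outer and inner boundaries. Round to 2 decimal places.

78.49 mm

At z = 3.12 mm: the 25×8 cube contributes its full rectangle (perimeter 66.00 mm); the cylinder at (11, 2.5): section is a regular 16-gon, circumradius r=2 (perimeter = 2·16·2.000·sin(180°/16) = 12.49 mm); the cone at (3.5, 2) is not intersected at this z (z outside [6.5, 23]); After the difference (first − rest): starting from the 25×8 cube, the r=2 cylinder at (11, 2.5) lies wholly inside it (removes its full 12.25 mm² and its 12.49 mm outline becomes a hole wall) — boundary (outer + 1 inner loop) = 78.49 mm; (rotated 20° about Z; rotation is an isometry so areas/perimeters/island counts are preserved). Overall, the cross-section is one region with 1 hole. Total boundary length (outer + inner) = 78.49 mm.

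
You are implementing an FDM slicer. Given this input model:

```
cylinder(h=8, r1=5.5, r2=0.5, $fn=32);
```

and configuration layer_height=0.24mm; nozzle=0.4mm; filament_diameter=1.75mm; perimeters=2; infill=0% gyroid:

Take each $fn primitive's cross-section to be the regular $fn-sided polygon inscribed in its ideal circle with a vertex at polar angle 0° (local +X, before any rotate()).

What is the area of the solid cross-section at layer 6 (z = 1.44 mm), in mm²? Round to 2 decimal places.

At z = 1.44 mm: the cone contributes a regular 32-gon of circumradius 4.600 (interpolated between r1=5.5 and r2=0.5 at t=0.180) (area = (32/2)·4.600²·sin(360°/32) = 66.05 mm²). Overall, the cross-section is a single solid region. Net area = 66.05 mm².

66.05 mm²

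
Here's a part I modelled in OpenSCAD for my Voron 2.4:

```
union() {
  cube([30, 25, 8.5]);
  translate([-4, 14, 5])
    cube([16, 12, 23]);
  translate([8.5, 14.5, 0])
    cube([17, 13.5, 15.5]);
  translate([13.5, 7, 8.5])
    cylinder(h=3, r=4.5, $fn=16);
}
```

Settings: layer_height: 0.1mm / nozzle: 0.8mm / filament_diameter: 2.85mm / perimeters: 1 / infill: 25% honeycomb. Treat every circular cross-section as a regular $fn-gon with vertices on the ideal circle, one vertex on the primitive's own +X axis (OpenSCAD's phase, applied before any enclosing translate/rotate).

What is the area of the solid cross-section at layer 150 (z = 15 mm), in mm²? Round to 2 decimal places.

381.25 mm²

At z = 15 mm: the cube is not intersected at this z (z outside [0, 8.5]); the cube at (-4, 14) (footprint 16×12) is included at this height (area 192.00 mm²); the 17×13.5 cube at (8.5, 14.5) contributes its full rectangle (area 229.50 mm²); the cylinder at (13.5, 7) is not intersected at this z (z outside [8.5, 11.5]); Combining (union): the regions partially overlap — summed areas 421.50 mm² minus the doubly-counted overlap 40.25 mm² gives 381.25 mm² — area = 381.25 mm². Overall, the cross-section is a single solid region. Net area = 381.25 mm².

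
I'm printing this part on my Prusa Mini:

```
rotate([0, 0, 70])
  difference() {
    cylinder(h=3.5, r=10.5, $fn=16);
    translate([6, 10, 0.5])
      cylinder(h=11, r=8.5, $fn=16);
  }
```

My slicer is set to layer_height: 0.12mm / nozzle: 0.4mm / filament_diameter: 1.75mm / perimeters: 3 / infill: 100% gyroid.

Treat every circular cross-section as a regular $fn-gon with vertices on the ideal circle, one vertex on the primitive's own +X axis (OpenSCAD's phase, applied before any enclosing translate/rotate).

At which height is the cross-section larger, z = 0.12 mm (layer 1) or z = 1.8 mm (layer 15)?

layer 1 (z = 0.12 mm)

Layer 1 (z = 0.12): the cylinder: section is a regular 16-gon, circumradius r=10.5 (area = (16/2)·10.500²·sin(360°/16) = 337.53 mm²); the cylinder at (6, 10) is absent (z outside [0.5, 11.5]); Taking the first minus the rest: none of the subtracted shapes is present at this height, so the r=10.5 cylinder is unchanged — area = 337.53 mm²; (whole slice rotated 70° about Z — lengths, areas and connectivity unchanged). So its area = 337.53 mm². Layer 15 (z = 1.8): the r=10.5 cylinder contributes a regular 16-gon of circumradius 10.5 (area = (16/2)·10.500²·sin(360°/16) = 337.53 mm²); the r=8.5 cylinder at (6, 10) gives a regular 16-gon of circumradius 8.5 (constant along its height) (area = (16/2)·8.500²·sin(360°/16) = 221.19 mm²); After the difference (first − rest): starting from the r=10.5 cylinder (337.53 mm²), the r=8.5 cylinder at (6, 10) partially overlaps it — only the 71.96 mm² overlap (of its 221.19 mm²) is removed, clipping the outline — area = 265.57 mm²; (rotated 70° about Z; rotation is an isometry so areas/perimeters/island counts are preserved). So its area = 265.57 mm². Layer 1 is larger (337.53 vs 265.57 mm²).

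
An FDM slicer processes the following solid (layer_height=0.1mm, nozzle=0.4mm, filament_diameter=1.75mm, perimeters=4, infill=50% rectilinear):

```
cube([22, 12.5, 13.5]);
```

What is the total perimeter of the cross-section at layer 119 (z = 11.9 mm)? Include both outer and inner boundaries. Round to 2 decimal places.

At z = 11.9 mm: the 22×12.5 cube contributes its full rectangle (perimeter 69.00 mm). Overall, the cross-section is a single solid region. Total boundary length (outer) = 69.00 mm.

69.00 mm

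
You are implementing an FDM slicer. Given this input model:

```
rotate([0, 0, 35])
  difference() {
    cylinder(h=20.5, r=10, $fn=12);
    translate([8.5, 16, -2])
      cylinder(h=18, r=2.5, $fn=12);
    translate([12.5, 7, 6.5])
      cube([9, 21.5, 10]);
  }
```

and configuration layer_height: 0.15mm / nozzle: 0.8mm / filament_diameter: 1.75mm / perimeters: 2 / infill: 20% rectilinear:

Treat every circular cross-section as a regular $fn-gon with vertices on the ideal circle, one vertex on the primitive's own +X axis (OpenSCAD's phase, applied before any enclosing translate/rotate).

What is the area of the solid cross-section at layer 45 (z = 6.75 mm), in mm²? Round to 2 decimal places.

At z = 6.75 mm: the r=10 cylinder gives a regular 12-gon of circumradius 10 (constant along its height) (area = (12/2)·10.000²·sin(360°/12) = 300.00 mm²); the cylinder at (8.5, 16): section is a regular 12-gon, circumradius r=2.5 (area = (12/2)·2.500²·sin(360°/12) = 18.75 mm²); the 9×21.5 cube at (12.5, 7) contributes its full rectangle (area 193.50 mm²); Taking the first minus the rest: starting from the r=10 cylinder (300.00 mm²), the r=2.5 cylinder at (8.5, 16) misses the remaining region (no effect); the 9×21.5 cube at (12.5, 7) misses the remaining region (no effect) — area = 300.00 mm²; (rotated 35° about Z; rotation is an isometry so areas/perimeters/island counts are preserved). Overall, the cross-section is a single solid region. Net area = 300.00 mm².

300.00 mm²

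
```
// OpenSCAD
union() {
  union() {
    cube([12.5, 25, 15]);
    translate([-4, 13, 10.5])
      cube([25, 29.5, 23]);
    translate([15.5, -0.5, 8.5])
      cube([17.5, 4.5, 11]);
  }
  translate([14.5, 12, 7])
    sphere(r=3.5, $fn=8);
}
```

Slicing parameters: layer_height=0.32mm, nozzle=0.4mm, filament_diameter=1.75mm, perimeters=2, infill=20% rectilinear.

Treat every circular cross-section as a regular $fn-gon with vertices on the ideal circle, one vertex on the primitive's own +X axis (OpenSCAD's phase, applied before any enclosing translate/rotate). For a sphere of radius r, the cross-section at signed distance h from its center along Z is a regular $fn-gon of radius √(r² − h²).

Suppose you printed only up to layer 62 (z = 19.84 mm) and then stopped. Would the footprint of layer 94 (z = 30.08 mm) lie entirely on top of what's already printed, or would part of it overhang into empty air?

entirely on top

Compare the two slices. At z = 19.84: the cube is not intersected at this z (z outside [0, 15]); the 25×29.5 cube at (-4, 13) contributes its full rectangle (area 737.50 mm²); the cube at (15.5, -0.5) is not intersected at this z (z outside [8.5, 19.5]); Combining (union): only the 25×29.5 cube at (-4, 13) is present, so the union is just that shape — area = 737.50 mm²; the sphere at (14.5, 12) is not intersected at this z (|z−center|=12.840 > r=3.5); Merging all regions: only that combined region is present, so the union is just that shape — area = 737.50 mm². At z = 30.08: the cube is not intersected at this z (z outside [0, 15]); the cube at (-4, 13) (footprint 25×29.5) is included at this height (area 737.50 mm²); the cube at (15.5, -0.5) does not reach this height (z outside [8.5, 19.5]); Combining (union): only the 25×29.5 cube at (-4, 13) is present, so the union is just that shape — area = 737.50 mm²; the sphere at (14.5, 12) does not reach this height (|z−center|=23.080 > r=3.5); Merging all regions: only that combined region is present, so the union is just that shape — area = 737.50 mm². Checking containment: the cross-section at z = 30.08 is a subset of the cross-section at z = 19.84.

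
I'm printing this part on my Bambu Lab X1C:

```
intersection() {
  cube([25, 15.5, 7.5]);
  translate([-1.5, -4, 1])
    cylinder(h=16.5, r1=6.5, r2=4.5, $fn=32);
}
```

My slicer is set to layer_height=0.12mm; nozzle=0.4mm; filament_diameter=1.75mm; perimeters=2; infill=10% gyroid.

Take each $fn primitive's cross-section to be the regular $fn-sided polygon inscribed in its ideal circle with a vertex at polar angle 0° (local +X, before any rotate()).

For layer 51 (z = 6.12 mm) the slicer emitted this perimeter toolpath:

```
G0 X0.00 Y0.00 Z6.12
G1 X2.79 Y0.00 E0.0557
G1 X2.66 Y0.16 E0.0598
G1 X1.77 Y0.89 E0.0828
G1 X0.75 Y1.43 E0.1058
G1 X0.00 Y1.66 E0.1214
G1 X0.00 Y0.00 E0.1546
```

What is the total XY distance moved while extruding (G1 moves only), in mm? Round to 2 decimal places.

7.75 mm

Sum the Euclidean lengths of each G1 segment: total = 7.75 mm.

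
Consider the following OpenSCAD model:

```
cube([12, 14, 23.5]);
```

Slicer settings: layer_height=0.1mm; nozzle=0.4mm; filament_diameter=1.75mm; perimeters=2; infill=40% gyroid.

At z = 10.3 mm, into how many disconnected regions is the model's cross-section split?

1

At z = 10.3 mm: the cube is present — its section is the full 12×14 rectangle. The result has 1 disconnected region.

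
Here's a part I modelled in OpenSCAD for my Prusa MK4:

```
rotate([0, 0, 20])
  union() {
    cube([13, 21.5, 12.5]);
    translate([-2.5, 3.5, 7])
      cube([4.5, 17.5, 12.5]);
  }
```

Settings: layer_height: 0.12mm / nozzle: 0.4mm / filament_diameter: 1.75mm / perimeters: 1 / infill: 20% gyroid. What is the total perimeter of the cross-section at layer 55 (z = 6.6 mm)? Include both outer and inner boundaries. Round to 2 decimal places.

69.00 mm

At z = 6.6 mm: the cube is present — its section is the full 13×21.5 rectangle (perimeter 69.00 mm); the cube at (-2.5, 3.5) is not intersected at this z (z outside [7, 19.5]); Combining (union): only the 13×21.5 cube is present, so the union is just that shape — boundary = 69.00 mm; (rotated 20° about Z; rotation is an isometry so areas/perimeters/island counts are preserved). Overall, the cross-section is a single solid region. Total boundary length (outer) = 69.00 mm.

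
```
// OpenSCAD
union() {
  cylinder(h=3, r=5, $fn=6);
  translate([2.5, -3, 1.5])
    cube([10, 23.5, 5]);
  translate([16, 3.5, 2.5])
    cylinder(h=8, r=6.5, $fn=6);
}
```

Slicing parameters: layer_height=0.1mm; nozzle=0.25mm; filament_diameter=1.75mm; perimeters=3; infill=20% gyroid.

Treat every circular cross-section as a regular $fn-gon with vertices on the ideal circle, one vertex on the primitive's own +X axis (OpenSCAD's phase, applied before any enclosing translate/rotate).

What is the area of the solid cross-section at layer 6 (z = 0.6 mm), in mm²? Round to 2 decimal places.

64.95 mm²

At z = 0.6 mm: the cylinder: section is a regular 6-gon, circumradius r=5 (area = (6/2)·5.000²·sin(360°/6) = 64.95 mm²); the cube at (2.5, -3) is not intersected at this z (z outside [1.5, 6.5]); the cylinder at (16, 3.5) is not intersected at this z (z outside [2.5, 10.5]); Combining (union): only the r=5 cylinder is present, so the union is just that shape — area = 64.95 mm². Overall, the cross-section is a single solid region. Net area = 64.95 mm².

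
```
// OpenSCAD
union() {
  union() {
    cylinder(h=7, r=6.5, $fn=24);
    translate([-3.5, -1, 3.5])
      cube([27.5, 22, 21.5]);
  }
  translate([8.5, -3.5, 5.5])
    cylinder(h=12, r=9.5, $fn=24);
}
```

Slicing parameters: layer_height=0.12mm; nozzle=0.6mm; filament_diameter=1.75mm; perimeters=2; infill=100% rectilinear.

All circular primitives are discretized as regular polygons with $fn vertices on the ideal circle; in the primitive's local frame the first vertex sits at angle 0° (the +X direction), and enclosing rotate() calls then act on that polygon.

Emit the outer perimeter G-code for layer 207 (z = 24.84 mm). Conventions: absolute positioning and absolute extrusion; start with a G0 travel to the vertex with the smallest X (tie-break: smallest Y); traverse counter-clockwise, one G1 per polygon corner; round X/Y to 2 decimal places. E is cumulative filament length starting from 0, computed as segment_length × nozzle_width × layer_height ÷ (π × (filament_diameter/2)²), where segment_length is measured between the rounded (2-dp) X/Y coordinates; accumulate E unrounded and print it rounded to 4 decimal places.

G0 X-3.50 Y-1.00 Z24.84
G1 X24.00 Y-1.00 E0.8232
G1 X24.00 Y21.00 E1.4817
G1 X-3.50 Y21.00 E2.3049
G1 X-3.50 Y-1.00 E2.9635

At z = 24.84 mm: the cylinder does not reach this height (z outside [0, 7]); the 27.5×22 cube at (-3.5, -1) contributes its full rectangle; Combining (union): only the 27.5×22 cube at (-3.5, -1) is present, so the union is just that shape — 1 connected region; the cylinder at (8.5, -3.5) is not intersected at this z (z outside [5.5, 17.5]); Merging all regions: only that combined region is present, so the union is just that shape — 1 connected region. The outline is a single polygon with 4 vertices. Extrusion per mm of travel: 0.6 × 0.12 / (π × 0.875²) = 0.029934. Accumulating E over each segment gives final E = 2.9635.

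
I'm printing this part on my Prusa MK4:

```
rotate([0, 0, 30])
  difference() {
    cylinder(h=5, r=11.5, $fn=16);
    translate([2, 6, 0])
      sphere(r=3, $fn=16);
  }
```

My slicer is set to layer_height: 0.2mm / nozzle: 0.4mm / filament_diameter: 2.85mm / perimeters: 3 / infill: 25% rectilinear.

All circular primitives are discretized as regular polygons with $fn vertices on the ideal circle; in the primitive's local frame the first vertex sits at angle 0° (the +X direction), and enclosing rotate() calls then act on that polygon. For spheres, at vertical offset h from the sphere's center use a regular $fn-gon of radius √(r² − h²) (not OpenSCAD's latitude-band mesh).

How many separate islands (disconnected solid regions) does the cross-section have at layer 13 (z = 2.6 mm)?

1

At z = 2.6 mm: the cylinder: section is a regular 16-gon, circumradius r=11.5; the r=3 sphere at (2, 6) slices to a regular 16-gon of circumradius 1.497 (√(r²−h²) with h=2.6 from center); After the difference (first − rest): starting from the r=11.5 cylinder, the r=3 sphere at (2, 6) lies wholly inside it (removes its full 6.86 mm² and its 9.34 mm outline becomes a hole wall) — 1 connected region with 1 hole; (whole slice rotated 30° about Z — lengths, areas and connectivity unchanged). Overall, the cross-section is one region with 1 hole. Island count = 1.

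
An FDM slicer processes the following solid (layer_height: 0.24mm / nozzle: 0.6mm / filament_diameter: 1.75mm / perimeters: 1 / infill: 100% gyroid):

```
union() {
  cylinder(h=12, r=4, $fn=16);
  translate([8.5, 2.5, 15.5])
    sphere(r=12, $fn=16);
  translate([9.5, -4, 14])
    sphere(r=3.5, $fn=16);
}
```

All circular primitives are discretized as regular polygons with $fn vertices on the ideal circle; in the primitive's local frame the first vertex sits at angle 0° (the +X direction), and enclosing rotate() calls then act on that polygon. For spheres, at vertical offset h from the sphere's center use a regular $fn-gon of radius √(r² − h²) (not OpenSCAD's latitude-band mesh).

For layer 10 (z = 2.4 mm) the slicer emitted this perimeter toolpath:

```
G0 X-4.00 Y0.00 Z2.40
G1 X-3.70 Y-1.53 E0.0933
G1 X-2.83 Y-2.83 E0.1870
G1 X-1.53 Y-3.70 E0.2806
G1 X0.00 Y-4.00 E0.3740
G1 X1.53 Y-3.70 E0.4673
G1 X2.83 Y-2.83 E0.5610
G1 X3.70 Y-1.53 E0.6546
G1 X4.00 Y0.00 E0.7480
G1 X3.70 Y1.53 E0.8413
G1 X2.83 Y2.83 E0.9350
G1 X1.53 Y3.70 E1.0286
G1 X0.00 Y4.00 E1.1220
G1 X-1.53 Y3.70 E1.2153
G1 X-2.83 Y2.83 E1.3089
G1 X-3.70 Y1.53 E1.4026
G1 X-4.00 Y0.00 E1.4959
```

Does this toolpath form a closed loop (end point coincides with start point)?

Start point (G0): (-4.00, 0.00). End point (last G1): the path returns to the start — closed.

yes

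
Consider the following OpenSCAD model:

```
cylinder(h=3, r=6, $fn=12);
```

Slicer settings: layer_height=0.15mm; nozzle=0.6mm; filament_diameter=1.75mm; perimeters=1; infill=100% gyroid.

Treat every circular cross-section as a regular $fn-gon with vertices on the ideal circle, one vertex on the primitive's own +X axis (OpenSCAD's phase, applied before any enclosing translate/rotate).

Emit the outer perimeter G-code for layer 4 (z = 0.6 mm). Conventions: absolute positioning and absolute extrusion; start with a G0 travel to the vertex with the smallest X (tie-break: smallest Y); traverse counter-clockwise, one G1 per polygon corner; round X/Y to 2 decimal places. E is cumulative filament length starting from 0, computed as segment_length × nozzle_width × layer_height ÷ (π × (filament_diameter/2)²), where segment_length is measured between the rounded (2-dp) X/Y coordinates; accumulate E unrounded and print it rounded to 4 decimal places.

At z = 0.6 mm: the r=6 cylinder contributes a regular 12-gon of circumradius 6. The outline is a single polygon with 12 vertices. Extrusion per mm of travel: 0.6 × 0.15 / (π × 0.875²) = 0.037418. Accumulating E over each segment gives final E = 1.3951.

G0 X-6.00 Y0.00 Z0.60
G1 X-5.20 Y-3.00 E0.1162
G1 X-3.00 Y-5.20 E0.2326
G1 X0.00 Y-6.00 E0.3488
G1 X3.00 Y-5.20 E0.4649
G1 X5.20 Y-3.00 E0.5814
G1 X6.00 Y0.00 E0.6975
G1 X5.20 Y3.00 E0.8137
G1 X3.00 Y5.20 E0.9301
G1 X0.00 Y6.00 E1.0463
G1 X-3.00 Y5.20 E1.1625
G1 X-5.20 Y3.00 E1.2789
G1 X-6.00 Y0.00 E1.3951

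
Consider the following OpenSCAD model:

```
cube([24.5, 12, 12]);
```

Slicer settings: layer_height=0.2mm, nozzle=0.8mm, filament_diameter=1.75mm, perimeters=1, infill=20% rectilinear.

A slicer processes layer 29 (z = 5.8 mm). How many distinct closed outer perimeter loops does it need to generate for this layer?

1

At z = 5.8 mm: the 24.5×12 cube contributes its full rectangle. The result has 1 disconnected region.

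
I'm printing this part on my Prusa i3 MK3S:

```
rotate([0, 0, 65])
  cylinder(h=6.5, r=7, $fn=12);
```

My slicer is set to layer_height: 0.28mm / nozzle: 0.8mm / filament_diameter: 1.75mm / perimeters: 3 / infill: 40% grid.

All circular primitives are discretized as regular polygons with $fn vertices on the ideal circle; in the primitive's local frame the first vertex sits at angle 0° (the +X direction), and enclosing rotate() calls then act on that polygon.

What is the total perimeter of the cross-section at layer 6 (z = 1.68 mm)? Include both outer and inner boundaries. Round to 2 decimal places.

At z = 1.68 mm: the r=7 cylinder contributes a regular 12-gon of circumradius 7 (perimeter = 2·12·7.000·sin(180°/12) = 43.48 mm); (rotated 65° about Z; rotation is an isometry so areas/perimeters/island counts are preserved). Overall, the cross-section is a single solid region. Total boundary length (outer) = 43.48 mm.

43.48 mm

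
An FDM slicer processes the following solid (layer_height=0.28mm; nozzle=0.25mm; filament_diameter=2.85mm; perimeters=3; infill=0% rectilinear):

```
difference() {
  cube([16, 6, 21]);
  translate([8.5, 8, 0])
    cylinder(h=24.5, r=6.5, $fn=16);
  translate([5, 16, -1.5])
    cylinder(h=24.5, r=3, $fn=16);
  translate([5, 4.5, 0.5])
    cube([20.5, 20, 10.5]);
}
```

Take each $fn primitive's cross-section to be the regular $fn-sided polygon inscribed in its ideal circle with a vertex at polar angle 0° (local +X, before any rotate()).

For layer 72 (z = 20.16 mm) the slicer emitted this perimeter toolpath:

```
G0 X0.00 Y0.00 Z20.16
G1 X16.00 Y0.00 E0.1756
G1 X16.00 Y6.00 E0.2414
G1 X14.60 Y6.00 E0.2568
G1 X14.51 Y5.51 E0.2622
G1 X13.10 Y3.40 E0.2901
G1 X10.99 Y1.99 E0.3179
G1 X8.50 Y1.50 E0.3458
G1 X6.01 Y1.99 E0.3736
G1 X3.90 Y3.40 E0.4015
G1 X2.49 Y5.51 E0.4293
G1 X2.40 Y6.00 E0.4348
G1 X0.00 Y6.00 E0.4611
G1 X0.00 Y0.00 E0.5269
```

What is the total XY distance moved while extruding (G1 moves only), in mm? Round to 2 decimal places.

Sum the Euclidean lengths of each G1 segment: total = 48.02 mm.

48.02 mm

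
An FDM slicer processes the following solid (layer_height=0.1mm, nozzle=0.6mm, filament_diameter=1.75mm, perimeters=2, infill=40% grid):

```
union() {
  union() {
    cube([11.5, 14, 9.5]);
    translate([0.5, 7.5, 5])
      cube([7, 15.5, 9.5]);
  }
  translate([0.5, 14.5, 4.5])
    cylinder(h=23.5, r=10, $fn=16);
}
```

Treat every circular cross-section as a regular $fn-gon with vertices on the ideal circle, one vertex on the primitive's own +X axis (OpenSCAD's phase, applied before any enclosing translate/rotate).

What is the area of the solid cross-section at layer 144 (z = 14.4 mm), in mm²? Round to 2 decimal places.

307.57 mm²

At z = 14.4 mm: the cube is not intersected at this z (z outside [0, 9.5]); the cube at (0.5, 7.5) (footprint 7×15.5) is included at this height (area 108.50 mm²); Taking the union: only the 7×15.5 cube at (0.5, 7.5) is present, so the union is just that shape — area = 108.50 mm²; the r=10 cylinder at (0.5, 14.5) gives a regular 16-gon of circumradius 10 (constant along its height) (area = (16/2)·10.000²·sin(360°/16) = 306.15 mm²); Taking the union: the regions partially overlap — summed areas 414.65 mm² minus the doubly-counted overlap 107.07 mm² gives 307.57 mm² — area = 307.57 mm². Overall, the cross-section is a single solid region. Net area = 307.57 mm².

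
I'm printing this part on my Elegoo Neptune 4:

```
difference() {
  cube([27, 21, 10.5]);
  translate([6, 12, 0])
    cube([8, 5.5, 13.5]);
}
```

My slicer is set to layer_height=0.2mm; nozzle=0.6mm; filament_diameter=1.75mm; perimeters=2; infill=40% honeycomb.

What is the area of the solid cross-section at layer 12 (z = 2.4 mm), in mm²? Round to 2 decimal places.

At z = 2.4 mm: the 27×21 cube contributes its full rectangle (area 567.00 mm²); the cube at (6, 12) is present — its section is the full 8×5.5 rectangle (area 44.00 mm²); Taking the first minus the rest: starting from the 27×21 cube (567.00 mm²), the 8×5.5 cube at (6, 12) lies wholly inside it (removes its full 44.00 mm² and its 27.00 mm outline becomes a hole wall) — area = 523.00 mm². Overall, the cross-section is one region with 1 hole. Net area = 523.00 mm².

523.00 mm²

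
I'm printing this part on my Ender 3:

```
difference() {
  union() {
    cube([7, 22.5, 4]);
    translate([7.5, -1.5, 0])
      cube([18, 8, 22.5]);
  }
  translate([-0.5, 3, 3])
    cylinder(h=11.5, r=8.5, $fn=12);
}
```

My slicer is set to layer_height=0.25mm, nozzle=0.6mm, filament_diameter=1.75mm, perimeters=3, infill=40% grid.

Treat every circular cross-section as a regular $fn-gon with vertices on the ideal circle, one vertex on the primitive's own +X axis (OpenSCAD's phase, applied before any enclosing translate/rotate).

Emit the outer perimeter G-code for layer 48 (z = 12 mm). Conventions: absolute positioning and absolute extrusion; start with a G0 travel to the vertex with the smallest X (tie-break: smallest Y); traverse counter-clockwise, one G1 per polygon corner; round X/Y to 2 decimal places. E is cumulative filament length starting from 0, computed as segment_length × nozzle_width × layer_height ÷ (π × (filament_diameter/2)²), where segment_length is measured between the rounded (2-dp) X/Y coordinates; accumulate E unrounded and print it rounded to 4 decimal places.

G0 X7.50 Y-1.50 Z12.00
G1 X25.50 Y-1.50 E1.1225
G1 X25.50 Y6.50 E1.6214
G1 X7.50 Y6.50 E2.7440
G1 X7.50 Y4.87 E2.8456
G1 X8.00 Y3.00 E2.9663
G1 X7.50 Y1.13 E3.0870
G1 X7.50 Y-1.50 E3.2511

At z = 12 mm: the cube is absent (z outside [0, 4]); the 18×8 cube at (7.5, -1.5) contributes its full rectangle; Taking the union: only the 18×8 cube at (7.5, -1.5) is present, so the union is just that shape — 1 connected region; the cylinder at (-0.5, 3): section is a regular 12-gon, circumradius r=8.5; Taking the first minus the rest: starting from the result so far, the r=8.5 cylinder at (-0.5, 3) partially overlaps it — only the 0.93 mm² overlap (of its 216.75 mm²) is removed, clipping the outline — 1 connected region. The outline is a single polygon with 7 vertices. Extrusion per mm of travel: 0.6 × 0.25 / (π × 0.875²) = 0.062363. Accumulating E over each segment gives final E = 3.2511.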